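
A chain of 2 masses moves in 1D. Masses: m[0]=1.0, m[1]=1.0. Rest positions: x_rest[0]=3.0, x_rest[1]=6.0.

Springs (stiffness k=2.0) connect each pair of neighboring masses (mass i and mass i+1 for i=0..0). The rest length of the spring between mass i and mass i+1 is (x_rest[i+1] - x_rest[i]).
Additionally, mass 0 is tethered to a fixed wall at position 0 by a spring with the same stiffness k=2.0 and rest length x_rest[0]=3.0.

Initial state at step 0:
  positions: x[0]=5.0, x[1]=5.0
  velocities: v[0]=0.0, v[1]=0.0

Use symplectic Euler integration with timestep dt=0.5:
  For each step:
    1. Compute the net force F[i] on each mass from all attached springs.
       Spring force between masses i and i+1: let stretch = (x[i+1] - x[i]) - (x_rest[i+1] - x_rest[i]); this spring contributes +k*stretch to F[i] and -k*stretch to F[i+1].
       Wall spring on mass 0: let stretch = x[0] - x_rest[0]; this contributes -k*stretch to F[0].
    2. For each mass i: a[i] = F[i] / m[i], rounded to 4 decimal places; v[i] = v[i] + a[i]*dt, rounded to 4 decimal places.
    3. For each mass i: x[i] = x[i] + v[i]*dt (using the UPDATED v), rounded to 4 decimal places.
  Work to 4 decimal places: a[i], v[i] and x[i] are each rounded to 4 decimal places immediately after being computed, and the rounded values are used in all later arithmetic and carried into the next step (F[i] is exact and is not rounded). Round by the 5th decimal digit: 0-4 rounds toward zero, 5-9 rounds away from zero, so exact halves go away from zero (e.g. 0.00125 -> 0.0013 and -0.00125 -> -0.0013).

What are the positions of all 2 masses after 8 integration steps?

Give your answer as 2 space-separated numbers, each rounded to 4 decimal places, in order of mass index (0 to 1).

Answer: 1.5274 6.7110

Derivation:
Step 0: x=[5.0000 5.0000] v=[0.0000 0.0000]
Step 1: x=[2.5000 6.5000] v=[-5.0000 3.0000]
Step 2: x=[0.7500 7.5000] v=[-3.5000 2.0000]
Step 3: x=[2.0000 6.6250] v=[2.5000 -1.7500]
Step 4: x=[4.5625 4.9375] v=[5.1250 -3.3750]
Step 5: x=[5.0313 4.5625] v=[0.9375 -0.7500]
Step 6: x=[2.7500 5.9219] v=[-4.5626 2.7188]
Step 7: x=[0.6797 7.1954] v=[-4.1407 2.5469]
Step 8: x=[1.5274 6.7110] v=[1.6953 -0.9688]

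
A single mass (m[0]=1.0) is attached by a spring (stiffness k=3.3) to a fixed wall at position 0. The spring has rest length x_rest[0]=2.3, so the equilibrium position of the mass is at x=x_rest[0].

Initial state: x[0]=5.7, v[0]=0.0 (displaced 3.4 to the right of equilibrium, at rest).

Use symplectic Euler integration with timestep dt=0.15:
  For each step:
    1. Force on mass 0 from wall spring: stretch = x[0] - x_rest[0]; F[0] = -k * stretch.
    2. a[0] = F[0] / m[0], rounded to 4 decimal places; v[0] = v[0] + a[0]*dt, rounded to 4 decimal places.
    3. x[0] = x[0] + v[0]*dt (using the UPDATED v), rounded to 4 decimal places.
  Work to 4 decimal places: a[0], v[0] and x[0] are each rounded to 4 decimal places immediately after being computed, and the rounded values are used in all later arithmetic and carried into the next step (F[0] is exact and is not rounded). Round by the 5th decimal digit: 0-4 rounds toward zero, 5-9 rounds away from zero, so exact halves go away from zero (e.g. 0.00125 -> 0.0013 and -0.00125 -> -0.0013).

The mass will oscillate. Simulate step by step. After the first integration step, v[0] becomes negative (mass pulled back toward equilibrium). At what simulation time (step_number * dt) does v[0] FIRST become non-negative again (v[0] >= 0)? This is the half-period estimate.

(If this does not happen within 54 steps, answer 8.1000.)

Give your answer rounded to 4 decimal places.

Step 0: x=[5.7000] v=[0.0000]
Step 1: x=[5.4476] v=[-1.6830]
Step 2: x=[4.9614] v=[-3.2411]
Step 3: x=[4.2776] v=[-4.5585]
Step 4: x=[3.4470] v=[-5.5374]
Step 5: x=[2.5312] v=[-6.1052]
Step 6: x=[1.5982] v=[-6.2197]
Step 7: x=[0.7174] v=[-5.8723]
Step 8: x=[-0.0459] v=[-5.0889]
Step 9: x=[-0.6351] v=[-3.9277]
Step 10: x=[-1.0063] v=[-2.4748]
Step 11: x=[-1.1320] v=[-0.8382]
Step 12: x=[-1.0029] v=[0.8606]
First v>=0 after going negative at step 12, time=1.8000

Answer: 1.8000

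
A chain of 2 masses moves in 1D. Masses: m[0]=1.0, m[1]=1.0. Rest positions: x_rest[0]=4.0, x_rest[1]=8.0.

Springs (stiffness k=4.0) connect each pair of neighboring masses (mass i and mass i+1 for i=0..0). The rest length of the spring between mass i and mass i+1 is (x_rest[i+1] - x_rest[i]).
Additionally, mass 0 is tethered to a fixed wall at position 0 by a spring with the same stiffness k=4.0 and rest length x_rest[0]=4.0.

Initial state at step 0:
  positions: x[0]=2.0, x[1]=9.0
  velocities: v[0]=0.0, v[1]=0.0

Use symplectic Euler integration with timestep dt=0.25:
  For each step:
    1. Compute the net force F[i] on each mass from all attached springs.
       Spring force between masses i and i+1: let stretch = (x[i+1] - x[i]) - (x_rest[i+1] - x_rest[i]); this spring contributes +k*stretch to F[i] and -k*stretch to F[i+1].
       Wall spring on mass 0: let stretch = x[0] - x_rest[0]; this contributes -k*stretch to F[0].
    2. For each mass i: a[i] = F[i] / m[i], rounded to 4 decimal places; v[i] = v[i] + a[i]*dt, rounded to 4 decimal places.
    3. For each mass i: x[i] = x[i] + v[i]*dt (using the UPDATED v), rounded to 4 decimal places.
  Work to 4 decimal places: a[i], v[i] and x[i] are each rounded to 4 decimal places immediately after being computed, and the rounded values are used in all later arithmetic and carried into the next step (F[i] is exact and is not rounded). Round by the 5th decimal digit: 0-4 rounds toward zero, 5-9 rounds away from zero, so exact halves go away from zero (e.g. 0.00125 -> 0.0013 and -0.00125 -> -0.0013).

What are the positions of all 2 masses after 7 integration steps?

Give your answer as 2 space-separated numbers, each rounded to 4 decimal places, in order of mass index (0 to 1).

Answer: 2.0033 9.3981

Derivation:
Step 0: x=[2.0000 9.0000] v=[0.0000 0.0000]
Step 1: x=[3.2500 8.2500] v=[5.0000 -3.0000]
Step 2: x=[4.9375 7.2500] v=[6.7500 -4.0000]
Step 3: x=[5.9688 6.6719] v=[4.1250 -2.3125]
Step 4: x=[5.6836 6.9180] v=[-1.1407 0.9844]
Step 5: x=[4.2861 7.8555] v=[-5.5899 3.7500]
Step 6: x=[2.7095 8.9007] v=[-6.3066 4.1806]
Step 7: x=[2.0033 9.3981] v=[-2.8249 1.9894]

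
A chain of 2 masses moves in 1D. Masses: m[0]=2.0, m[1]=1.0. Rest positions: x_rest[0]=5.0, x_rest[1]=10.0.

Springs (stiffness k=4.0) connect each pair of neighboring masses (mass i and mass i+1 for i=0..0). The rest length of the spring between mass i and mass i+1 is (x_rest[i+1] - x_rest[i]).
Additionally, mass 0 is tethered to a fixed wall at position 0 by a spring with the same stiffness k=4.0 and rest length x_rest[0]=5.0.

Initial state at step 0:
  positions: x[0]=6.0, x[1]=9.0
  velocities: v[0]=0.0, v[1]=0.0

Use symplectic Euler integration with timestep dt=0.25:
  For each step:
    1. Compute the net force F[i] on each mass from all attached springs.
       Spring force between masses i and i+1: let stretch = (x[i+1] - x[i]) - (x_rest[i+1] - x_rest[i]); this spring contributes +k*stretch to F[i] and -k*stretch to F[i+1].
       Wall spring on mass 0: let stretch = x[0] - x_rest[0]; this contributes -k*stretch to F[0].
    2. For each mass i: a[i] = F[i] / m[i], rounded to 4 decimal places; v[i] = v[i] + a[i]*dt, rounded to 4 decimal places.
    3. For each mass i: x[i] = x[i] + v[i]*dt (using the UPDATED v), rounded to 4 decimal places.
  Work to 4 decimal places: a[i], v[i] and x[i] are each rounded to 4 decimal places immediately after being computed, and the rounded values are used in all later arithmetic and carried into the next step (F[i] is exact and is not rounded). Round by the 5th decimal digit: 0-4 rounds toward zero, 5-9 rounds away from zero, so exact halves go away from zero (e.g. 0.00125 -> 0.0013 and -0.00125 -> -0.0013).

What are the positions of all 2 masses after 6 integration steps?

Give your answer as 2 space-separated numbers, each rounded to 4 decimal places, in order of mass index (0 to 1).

Answer: 4.6310 10.4415

Derivation:
Step 0: x=[6.0000 9.0000] v=[0.0000 0.0000]
Step 1: x=[5.6250 9.5000] v=[-1.5000 2.0000]
Step 2: x=[5.0313 10.2813] v=[-2.3750 3.1250]
Step 3: x=[4.4649 11.0001] v=[-2.2657 2.8750]
Step 4: x=[4.1573 11.3351] v=[-1.2306 1.3398]
Step 5: x=[4.2272 11.1256] v=[0.2797 -0.8380]
Step 6: x=[4.6310 10.4415] v=[1.6153 -2.7364]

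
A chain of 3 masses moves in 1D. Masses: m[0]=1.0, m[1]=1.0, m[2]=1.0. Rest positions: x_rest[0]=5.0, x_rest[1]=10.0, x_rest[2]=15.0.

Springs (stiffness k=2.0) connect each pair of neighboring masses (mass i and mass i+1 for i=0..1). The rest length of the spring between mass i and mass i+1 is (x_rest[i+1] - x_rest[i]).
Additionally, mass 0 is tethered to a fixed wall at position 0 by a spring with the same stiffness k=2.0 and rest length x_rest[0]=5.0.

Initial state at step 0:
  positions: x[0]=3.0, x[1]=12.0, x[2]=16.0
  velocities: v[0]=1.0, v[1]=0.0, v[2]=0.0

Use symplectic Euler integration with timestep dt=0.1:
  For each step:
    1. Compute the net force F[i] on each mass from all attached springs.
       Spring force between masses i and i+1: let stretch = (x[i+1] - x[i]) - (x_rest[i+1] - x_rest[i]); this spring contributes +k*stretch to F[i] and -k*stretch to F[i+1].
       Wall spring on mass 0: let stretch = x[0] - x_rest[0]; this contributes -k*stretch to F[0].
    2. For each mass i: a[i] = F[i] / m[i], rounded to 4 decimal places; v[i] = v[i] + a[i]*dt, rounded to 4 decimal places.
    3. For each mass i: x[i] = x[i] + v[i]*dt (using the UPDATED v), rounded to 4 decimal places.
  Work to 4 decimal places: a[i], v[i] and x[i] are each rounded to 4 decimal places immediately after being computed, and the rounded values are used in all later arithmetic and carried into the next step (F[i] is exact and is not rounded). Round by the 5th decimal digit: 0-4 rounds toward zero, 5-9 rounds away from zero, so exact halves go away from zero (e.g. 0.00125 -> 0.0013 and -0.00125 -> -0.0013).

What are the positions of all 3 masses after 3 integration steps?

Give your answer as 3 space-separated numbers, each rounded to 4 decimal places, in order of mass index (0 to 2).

Answer: 3.9706 11.4414 16.1082

Derivation:
Step 0: x=[3.0000 12.0000 16.0000] v=[1.0000 0.0000 0.0000]
Step 1: x=[3.2200 11.9000 16.0200] v=[2.2000 -1.0000 0.2000]
Step 2: x=[3.5492 11.7088 16.0576] v=[3.2920 -1.9120 0.3760]
Step 3: x=[3.9706 11.4414 16.1082] v=[4.2141 -2.6742 0.5062]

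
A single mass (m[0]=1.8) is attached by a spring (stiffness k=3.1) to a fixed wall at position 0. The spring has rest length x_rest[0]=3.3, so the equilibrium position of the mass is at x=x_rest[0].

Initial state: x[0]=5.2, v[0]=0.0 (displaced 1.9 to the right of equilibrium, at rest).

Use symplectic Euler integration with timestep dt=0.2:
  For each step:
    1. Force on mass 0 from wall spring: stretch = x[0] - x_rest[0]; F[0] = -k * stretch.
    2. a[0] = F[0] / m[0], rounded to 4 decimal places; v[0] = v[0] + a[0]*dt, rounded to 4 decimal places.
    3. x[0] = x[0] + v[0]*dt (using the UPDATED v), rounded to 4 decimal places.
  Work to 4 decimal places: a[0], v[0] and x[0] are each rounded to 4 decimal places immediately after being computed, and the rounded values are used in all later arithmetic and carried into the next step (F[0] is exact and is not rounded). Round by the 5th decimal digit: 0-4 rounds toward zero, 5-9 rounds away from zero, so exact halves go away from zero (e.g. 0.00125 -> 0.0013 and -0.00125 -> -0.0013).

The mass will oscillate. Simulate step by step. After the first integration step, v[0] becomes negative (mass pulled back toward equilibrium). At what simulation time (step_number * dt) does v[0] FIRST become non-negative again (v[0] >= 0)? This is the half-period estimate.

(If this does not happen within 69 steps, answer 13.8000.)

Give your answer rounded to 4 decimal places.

Answer: 2.4000

Derivation:
Step 0: x=[5.2000] v=[0.0000]
Step 1: x=[5.0691] v=[-0.6544]
Step 2: x=[4.8163] v=[-1.2638]
Step 3: x=[4.4591] v=[-1.7861]
Step 4: x=[4.0220] v=[-2.1853]
Step 5: x=[3.5352] v=[-2.4340]
Step 6: x=[3.0322] v=[-2.5150]
Step 7: x=[2.5476] v=[-2.4228]
Step 8: x=[2.1149] v=[-2.1636]
Step 9: x=[1.7638] v=[-1.7554]
Step 10: x=[1.5185] v=[-1.2263]
Step 11: x=[1.3960] v=[-0.6127]
Step 12: x=[1.4046] v=[0.0431]
First v>=0 after going negative at step 12, time=2.4000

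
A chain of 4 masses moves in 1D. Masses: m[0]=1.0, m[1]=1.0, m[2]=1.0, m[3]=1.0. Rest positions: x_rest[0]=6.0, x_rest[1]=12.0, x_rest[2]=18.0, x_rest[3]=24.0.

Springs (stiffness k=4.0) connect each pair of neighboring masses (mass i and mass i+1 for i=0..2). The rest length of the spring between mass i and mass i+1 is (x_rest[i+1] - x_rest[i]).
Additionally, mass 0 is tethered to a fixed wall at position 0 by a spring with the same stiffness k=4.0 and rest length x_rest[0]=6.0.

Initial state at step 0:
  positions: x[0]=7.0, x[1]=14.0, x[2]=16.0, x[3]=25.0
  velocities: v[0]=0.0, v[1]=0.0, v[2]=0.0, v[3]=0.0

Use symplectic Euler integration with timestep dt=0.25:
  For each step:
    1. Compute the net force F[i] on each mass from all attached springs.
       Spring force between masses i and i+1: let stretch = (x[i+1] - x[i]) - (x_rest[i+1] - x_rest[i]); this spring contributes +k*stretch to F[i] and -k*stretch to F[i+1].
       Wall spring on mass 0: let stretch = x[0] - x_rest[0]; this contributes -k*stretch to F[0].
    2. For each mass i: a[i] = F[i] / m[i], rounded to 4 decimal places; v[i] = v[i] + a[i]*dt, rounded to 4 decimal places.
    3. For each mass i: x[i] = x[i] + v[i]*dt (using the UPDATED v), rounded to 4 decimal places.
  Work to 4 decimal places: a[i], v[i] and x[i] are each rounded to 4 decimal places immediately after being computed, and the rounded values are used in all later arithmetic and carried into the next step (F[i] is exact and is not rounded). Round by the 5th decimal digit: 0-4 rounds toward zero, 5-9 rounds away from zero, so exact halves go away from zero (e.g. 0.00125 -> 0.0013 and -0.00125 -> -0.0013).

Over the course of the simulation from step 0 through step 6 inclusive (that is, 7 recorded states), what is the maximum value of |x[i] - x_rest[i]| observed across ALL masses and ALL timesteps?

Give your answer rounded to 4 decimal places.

Answer: 2.7344

Derivation:
Step 0: x=[7.0000 14.0000 16.0000 25.0000] v=[0.0000 0.0000 0.0000 0.0000]
Step 1: x=[7.0000 12.7500 17.7500 24.2500] v=[0.0000 -5.0000 7.0000 -3.0000]
Step 2: x=[6.6875 11.3125 19.8750 23.3750] v=[-1.2500 -5.7500 8.5000 -3.5000]
Step 3: x=[5.8594 10.8594 20.7344 23.1250] v=[-3.3125 -1.8125 3.4375 -1.0000]
Step 4: x=[4.8164 11.6250 19.7227 23.7774] v=[-4.1719 3.0625 -4.0469 2.6094]
Step 5: x=[4.2715 12.7129 17.7002 24.9161] v=[-2.1797 4.3516 -8.0899 4.5547]
Step 6: x=[4.7691 12.9373 16.2349 25.7508] v=[1.9902 0.8975 -5.8613 3.3388]
Max displacement = 2.7344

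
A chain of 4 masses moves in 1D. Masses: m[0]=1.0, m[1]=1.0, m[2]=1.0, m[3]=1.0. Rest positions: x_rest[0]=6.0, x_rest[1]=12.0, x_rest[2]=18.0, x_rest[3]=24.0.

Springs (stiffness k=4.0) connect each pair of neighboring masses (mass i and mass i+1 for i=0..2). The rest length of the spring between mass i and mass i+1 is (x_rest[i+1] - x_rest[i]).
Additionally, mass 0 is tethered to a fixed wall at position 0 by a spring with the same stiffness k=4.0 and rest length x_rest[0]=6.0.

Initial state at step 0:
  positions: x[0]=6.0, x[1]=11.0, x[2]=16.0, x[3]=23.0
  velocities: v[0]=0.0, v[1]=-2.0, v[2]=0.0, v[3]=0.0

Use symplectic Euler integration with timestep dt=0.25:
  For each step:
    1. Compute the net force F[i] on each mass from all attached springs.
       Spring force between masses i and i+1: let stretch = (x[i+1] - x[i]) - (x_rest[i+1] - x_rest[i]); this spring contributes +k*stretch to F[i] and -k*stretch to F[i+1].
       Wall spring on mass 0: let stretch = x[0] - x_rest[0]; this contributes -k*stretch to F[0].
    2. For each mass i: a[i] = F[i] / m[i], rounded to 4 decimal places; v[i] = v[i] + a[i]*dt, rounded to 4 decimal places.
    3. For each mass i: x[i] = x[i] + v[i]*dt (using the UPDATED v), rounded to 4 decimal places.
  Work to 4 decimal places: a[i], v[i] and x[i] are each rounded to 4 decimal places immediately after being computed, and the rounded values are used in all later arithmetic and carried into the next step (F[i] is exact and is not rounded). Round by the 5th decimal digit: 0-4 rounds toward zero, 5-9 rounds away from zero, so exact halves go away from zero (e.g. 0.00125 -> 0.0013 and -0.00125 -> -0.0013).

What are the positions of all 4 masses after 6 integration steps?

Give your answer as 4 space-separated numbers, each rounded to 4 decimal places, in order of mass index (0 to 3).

Answer: 5.4576 11.3434 16.4227 22.9137

Derivation:
Step 0: x=[6.0000 11.0000 16.0000 23.0000] v=[0.0000 -2.0000 0.0000 0.0000]
Step 1: x=[5.7500 10.5000 16.5000 22.7500] v=[-1.0000 -2.0000 2.0000 -1.0000]
Step 2: x=[5.2500 10.3125 17.0625 22.4375] v=[-2.0000 -0.7500 2.2500 -1.2500]
Step 3: x=[4.7031 10.5469 17.2813 22.2813] v=[-2.1875 0.9375 0.8750 -0.6250]
Step 4: x=[4.4414 11.0039 17.0665 22.3751] v=[-1.0468 1.8281 -0.8594 0.3750]
Step 5: x=[4.7100 11.3360 16.6632 22.6417] v=[1.0743 1.3282 -1.6134 1.0664]
Step 6: x=[5.4576 11.3434 16.4227 22.9137] v=[2.9903 0.0294 -0.9621 1.0879]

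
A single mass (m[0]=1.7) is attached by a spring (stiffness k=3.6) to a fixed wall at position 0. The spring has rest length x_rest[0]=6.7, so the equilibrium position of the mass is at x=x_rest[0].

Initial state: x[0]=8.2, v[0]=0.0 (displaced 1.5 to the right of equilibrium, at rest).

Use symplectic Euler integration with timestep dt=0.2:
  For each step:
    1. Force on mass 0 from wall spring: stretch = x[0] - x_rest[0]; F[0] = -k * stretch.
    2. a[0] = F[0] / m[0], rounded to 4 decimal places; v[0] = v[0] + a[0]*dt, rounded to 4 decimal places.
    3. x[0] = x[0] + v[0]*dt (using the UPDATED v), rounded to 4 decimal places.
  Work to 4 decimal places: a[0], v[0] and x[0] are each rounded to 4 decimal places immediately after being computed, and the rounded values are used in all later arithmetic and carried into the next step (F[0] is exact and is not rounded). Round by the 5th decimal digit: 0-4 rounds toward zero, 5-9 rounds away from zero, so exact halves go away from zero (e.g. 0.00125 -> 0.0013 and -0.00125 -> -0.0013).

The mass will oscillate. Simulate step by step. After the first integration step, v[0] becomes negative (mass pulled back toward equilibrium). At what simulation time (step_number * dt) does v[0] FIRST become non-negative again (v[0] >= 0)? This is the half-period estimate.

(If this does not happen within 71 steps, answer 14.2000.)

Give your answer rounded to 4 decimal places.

Step 0: x=[8.2000] v=[0.0000]
Step 1: x=[8.0729] v=[-0.6353]
Step 2: x=[7.8295] v=[-1.2168]
Step 3: x=[7.4905] v=[-1.6952]
Step 4: x=[7.0845] v=[-2.0300]
Step 5: x=[6.6459] v=[-2.1928]
Step 6: x=[6.2119] v=[-2.1699]
Step 7: x=[5.8193] v=[-1.9632]
Step 8: x=[5.5013] v=[-1.5902]
Step 9: x=[5.2848] v=[-1.0825]
Step 10: x=[5.1882] v=[-0.4831]
Step 11: x=[5.2196] v=[0.1572]
First v>=0 after going negative at step 11, time=2.2000

Answer: 2.2000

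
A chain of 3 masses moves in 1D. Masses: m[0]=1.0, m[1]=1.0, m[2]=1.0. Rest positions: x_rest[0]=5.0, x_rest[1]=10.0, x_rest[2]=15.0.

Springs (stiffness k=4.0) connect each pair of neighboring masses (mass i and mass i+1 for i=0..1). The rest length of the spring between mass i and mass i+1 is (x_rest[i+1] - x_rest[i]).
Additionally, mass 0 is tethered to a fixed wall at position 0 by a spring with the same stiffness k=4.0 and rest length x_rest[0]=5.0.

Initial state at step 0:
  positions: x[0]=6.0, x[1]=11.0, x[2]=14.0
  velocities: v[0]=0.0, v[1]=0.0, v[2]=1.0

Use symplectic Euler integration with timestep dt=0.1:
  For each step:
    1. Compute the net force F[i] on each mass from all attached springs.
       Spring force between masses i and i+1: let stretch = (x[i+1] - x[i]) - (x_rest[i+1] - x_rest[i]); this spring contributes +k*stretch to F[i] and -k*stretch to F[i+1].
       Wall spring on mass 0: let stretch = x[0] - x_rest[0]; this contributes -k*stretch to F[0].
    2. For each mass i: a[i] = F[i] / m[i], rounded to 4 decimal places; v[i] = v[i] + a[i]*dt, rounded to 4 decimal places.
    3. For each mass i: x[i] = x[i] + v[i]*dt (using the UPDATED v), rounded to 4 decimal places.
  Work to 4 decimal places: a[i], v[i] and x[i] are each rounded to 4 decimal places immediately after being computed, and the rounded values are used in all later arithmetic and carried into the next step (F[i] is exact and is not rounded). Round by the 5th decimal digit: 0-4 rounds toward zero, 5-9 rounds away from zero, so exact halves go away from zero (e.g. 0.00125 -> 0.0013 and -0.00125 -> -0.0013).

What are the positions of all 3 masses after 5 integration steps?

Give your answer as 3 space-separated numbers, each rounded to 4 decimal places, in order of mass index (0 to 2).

Answer: 5.4115 10.1262 15.4181

Derivation:
Step 0: x=[6.0000 11.0000 14.0000] v=[0.0000 0.0000 1.0000]
Step 1: x=[5.9600 10.9200 14.1800] v=[-0.4000 -0.8000 1.8000]
Step 2: x=[5.8800 10.7720 14.4296] v=[-0.8000 -1.4800 2.4960]
Step 3: x=[5.7605 10.5746 14.7329] v=[-1.1952 -1.9738 3.0330]
Step 4: x=[5.6031 10.3510 15.0699] v=[-1.5738 -2.2361 3.3697]
Step 5: x=[5.4115 10.1262 15.4181] v=[-1.9159 -2.2477 3.4821]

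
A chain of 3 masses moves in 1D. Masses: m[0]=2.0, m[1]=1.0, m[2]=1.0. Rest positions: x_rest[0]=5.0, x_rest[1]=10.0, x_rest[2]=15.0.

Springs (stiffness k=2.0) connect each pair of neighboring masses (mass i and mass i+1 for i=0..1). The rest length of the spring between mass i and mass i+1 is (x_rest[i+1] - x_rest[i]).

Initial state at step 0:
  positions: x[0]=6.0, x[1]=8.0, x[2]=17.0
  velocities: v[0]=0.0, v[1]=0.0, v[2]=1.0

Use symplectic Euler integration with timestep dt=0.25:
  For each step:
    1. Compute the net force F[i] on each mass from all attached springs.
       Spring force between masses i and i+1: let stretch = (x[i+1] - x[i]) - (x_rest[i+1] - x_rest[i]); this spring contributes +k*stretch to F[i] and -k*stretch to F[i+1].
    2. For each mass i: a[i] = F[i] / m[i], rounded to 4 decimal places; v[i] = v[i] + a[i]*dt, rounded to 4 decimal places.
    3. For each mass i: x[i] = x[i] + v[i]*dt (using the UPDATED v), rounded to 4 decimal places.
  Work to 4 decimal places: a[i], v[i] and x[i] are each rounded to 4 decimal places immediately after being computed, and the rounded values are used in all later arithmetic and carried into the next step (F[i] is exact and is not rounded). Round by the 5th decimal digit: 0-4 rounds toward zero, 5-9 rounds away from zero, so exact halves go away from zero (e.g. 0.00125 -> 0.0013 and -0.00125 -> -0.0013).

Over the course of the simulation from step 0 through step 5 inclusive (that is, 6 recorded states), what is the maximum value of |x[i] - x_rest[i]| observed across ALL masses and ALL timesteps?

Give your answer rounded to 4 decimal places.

Step 0: x=[6.0000 8.0000 17.0000] v=[0.0000 0.0000 1.0000]
Step 1: x=[5.8125 8.8750 16.7500] v=[-0.7500 3.5000 -1.0000]
Step 2: x=[5.5039 10.3516 16.1406] v=[-1.2344 5.9063 -2.4375]
Step 3: x=[5.1858 11.9459 15.4326] v=[-1.2725 6.3770 -2.8320]
Step 4: x=[4.9777 13.1310 14.9138] v=[-0.8325 4.7403 -2.0754]
Step 5: x=[4.9667 13.5198 14.7971] v=[-0.0442 1.5551 -0.4668]
Max displacement = 3.5198

Answer: 3.5198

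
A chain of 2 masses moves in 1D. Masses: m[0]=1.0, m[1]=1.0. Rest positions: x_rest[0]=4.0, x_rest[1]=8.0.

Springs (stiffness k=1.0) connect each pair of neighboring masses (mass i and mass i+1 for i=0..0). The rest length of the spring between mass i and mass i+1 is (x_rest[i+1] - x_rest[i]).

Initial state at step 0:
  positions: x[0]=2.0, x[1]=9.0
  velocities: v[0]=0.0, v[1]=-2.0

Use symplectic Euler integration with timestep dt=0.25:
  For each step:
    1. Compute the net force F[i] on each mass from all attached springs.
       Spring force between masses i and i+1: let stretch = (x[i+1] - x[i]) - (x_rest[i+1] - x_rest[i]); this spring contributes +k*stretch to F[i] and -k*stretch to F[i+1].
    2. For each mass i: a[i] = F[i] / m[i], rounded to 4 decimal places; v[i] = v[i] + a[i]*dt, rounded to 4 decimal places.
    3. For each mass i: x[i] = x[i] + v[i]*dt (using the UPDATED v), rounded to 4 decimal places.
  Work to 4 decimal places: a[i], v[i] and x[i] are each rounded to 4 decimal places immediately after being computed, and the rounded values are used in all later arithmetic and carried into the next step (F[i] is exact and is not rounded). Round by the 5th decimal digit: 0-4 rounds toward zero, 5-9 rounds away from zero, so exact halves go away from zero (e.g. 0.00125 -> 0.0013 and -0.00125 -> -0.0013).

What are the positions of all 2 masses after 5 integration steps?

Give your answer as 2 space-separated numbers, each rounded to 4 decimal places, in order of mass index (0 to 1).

Answer: 3.5243 4.9759

Derivation:
Step 0: x=[2.0000 9.0000] v=[0.0000 -2.0000]
Step 1: x=[2.1875 8.3125] v=[0.7500 -2.7500]
Step 2: x=[2.5078 7.4922] v=[1.2813 -3.2813]
Step 3: x=[2.8897 6.6104] v=[1.5274 -3.5274]
Step 4: x=[3.2541 5.7460] v=[1.4576 -3.4576]
Step 5: x=[3.5243 4.9759] v=[1.0806 -3.0806]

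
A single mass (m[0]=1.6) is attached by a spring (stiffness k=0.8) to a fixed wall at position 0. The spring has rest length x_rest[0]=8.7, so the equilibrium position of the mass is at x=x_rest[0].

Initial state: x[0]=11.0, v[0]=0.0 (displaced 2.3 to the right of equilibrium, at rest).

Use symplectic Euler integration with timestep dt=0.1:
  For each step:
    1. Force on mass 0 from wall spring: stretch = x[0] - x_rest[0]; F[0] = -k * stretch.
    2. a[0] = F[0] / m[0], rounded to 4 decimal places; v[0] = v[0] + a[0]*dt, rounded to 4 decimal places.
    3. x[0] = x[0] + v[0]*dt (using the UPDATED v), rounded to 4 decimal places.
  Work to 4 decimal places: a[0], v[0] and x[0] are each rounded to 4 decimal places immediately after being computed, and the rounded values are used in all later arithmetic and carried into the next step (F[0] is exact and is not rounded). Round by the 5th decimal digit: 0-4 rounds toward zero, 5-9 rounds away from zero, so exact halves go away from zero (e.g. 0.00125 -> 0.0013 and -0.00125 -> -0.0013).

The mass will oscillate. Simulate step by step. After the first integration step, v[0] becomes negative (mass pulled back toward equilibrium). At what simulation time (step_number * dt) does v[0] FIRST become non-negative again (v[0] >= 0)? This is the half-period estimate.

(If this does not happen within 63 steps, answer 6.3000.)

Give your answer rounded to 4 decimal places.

Answer: 4.5000

Derivation:
Step 0: x=[11.0000] v=[0.0000]
Step 1: x=[10.9885] v=[-0.1150]
Step 2: x=[10.9656] v=[-0.2294]
Step 3: x=[10.9313] v=[-0.3427]
Step 4: x=[10.8859] v=[-0.4543]
Step 5: x=[10.8295] v=[-0.5636]
Step 6: x=[10.7625] v=[-0.6701]
Step 7: x=[10.6852] v=[-0.7732]
Step 8: x=[10.5980] v=[-0.8725]
Step 9: x=[10.5013] v=[-0.9674]
Step 10: x=[10.3956] v=[-1.0575]
Step 11: x=[10.2814] v=[-1.1423]
Step 12: x=[10.1593] v=[-1.2214]
Step 13: x=[10.0299] v=[-1.2944]
Step 14: x=[9.8938] v=[-1.3609]
Step 15: x=[9.7517] v=[-1.4206]
Step 16: x=[9.6044] v=[-1.4732]
Step 17: x=[9.4526] v=[-1.5184]
Step 18: x=[9.2970] v=[-1.5560]
Step 19: x=[9.1384] v=[-1.5859]
Step 20: x=[8.9776] v=[-1.6078]
Step 21: x=[8.8154] v=[-1.6217]
Step 22: x=[8.6527] v=[-1.6275]
Step 23: x=[8.4902] v=[-1.6251]
Step 24: x=[8.3287] v=[-1.6146]
Step 25: x=[8.1691] v=[-1.5960]
Step 26: x=[8.0122] v=[-1.5695]
Step 27: x=[7.8587] v=[-1.5351]
Step 28: x=[7.7094] v=[-1.4930]
Step 29: x=[7.5651] v=[-1.4435]
Step 30: x=[7.4264] v=[-1.3868]
Step 31: x=[7.2941] v=[-1.3231]
Step 32: x=[7.1688] v=[-1.2528]
Step 33: x=[7.0512] v=[-1.1762]
Step 34: x=[6.9418] v=[-1.0938]
Step 35: x=[6.8412] v=[-1.0059]
Step 36: x=[6.7499] v=[-0.9130]
Step 37: x=[6.6684] v=[-0.8155]
Step 38: x=[6.5970] v=[-0.7139]
Step 39: x=[6.5361] v=[-0.6088]
Step 40: x=[6.4860] v=[-0.5006]
Step 41: x=[6.4470] v=[-0.3899]
Step 42: x=[6.4193] v=[-0.2773]
Step 43: x=[6.4030] v=[-0.1633]
Step 44: x=[6.3982] v=[-0.0485]
Step 45: x=[6.4049] v=[0.0666]
First v>=0 after going negative at step 45, time=4.5000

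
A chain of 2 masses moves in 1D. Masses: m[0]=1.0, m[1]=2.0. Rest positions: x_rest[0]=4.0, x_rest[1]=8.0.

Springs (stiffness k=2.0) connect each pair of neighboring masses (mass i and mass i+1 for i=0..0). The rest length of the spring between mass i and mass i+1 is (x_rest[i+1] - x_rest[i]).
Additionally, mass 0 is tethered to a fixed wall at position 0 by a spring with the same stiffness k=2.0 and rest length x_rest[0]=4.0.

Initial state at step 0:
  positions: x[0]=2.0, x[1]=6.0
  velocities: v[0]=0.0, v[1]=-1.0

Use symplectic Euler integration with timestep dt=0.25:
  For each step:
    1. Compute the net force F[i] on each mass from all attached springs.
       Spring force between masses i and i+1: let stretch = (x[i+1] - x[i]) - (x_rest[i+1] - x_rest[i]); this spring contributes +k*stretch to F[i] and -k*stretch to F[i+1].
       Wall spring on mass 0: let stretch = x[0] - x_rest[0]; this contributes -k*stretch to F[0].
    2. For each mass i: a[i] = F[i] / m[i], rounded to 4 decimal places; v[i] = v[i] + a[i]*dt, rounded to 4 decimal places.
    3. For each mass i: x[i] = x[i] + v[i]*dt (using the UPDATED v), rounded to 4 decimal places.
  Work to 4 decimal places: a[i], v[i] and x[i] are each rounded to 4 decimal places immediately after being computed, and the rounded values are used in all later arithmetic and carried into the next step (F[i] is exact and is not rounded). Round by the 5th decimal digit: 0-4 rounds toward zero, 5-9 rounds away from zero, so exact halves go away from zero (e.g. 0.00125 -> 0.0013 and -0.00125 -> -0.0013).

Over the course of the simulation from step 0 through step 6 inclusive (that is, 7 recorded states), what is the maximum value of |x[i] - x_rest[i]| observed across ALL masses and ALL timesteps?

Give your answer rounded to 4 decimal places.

Step 0: x=[2.0000 6.0000] v=[0.0000 -1.0000]
Step 1: x=[2.2500 5.7500] v=[1.0000 -1.0000]
Step 2: x=[2.6563 5.5313] v=[1.6250 -0.8750]
Step 3: x=[3.0899 5.3829] v=[1.7344 -0.5938]
Step 4: x=[3.4239 5.3411] v=[1.3360 -0.1671]
Step 5: x=[3.5696 5.4295] v=[0.5827 0.3536]
Step 6: x=[3.5016 5.6517] v=[-0.2722 0.8886]
Max displacement = 2.6589

Answer: 2.6589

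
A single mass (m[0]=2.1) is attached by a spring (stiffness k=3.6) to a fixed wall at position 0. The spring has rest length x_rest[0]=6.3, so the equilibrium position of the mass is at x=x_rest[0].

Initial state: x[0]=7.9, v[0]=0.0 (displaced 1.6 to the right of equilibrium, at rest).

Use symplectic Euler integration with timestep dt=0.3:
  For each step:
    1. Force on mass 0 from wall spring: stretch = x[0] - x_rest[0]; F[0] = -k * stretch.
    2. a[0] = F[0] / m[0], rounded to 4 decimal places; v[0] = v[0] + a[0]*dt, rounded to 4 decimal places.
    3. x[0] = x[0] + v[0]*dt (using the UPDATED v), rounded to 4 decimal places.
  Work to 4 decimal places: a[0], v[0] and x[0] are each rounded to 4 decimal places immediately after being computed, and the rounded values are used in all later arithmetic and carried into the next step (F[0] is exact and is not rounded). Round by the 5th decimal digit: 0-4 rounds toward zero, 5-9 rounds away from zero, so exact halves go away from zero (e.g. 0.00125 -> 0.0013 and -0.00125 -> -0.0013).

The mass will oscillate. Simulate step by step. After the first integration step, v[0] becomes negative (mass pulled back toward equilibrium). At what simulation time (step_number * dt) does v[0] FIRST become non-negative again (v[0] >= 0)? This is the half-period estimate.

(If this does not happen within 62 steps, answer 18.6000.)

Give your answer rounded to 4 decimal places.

Step 0: x=[7.9000] v=[0.0000]
Step 1: x=[7.6531] v=[-0.8229]
Step 2: x=[7.1975] v=[-1.5188]
Step 3: x=[6.6034] v=[-1.9804]
Step 4: x=[5.9625] v=[-2.1364]
Step 5: x=[5.3737] v=[-1.9628]
Step 6: x=[4.9278] v=[-1.4864]
Step 7: x=[4.6936] v=[-0.7807]
Step 8: x=[4.7072] v=[0.0454]
First v>=0 after going negative at step 8, time=2.4000

Answer: 2.4000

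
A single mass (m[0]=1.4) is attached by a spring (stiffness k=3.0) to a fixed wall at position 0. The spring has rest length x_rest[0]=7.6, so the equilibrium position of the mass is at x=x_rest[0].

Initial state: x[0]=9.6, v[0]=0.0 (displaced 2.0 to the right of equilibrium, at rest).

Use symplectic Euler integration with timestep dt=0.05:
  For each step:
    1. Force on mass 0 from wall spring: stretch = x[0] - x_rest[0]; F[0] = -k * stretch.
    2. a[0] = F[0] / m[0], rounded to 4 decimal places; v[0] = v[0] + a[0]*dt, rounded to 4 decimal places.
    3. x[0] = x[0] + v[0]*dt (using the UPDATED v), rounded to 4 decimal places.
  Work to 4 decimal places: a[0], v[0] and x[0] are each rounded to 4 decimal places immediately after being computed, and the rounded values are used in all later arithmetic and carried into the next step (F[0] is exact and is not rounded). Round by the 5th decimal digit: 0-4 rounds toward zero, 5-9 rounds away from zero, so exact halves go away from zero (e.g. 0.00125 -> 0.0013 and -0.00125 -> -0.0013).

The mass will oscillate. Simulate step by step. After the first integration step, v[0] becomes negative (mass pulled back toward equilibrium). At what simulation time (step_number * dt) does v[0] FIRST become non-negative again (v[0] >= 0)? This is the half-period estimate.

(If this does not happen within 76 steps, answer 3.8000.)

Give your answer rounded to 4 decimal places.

Step 0: x=[9.6000] v=[0.0000]
Step 1: x=[9.5893] v=[-0.2143]
Step 2: x=[9.5679] v=[-0.4274]
Step 3: x=[9.5360] v=[-0.6382]
Step 4: x=[9.4937] v=[-0.8456]
Step 5: x=[9.4413] v=[-1.0485]
Step 6: x=[9.3790] v=[-1.2458]
Step 7: x=[9.3072] v=[-1.4364]
Step 8: x=[9.2262] v=[-1.6193]
Step 9: x=[9.1365] v=[-1.7935]
Step 10: x=[9.0386] v=[-1.9581]
Step 11: x=[8.9330] v=[-2.1122]
Step 12: x=[8.8203] v=[-2.2550]
Step 13: x=[8.7010] v=[-2.3857]
Step 14: x=[8.5758] v=[-2.5037]
Step 15: x=[8.4454] v=[-2.6083]
Step 16: x=[8.3105] v=[-2.6989]
Step 17: x=[8.1718] v=[-2.7750]
Step 18: x=[8.0300] v=[-2.8363]
Step 19: x=[7.8859] v=[-2.8824]
Step 20: x=[7.7403] v=[-2.9130]
Step 21: x=[7.5939] v=[-2.9280]
Step 22: x=[7.4475] v=[-2.9273]
Step 23: x=[7.3020] v=[-2.9110]
Step 24: x=[7.1580] v=[-2.8791]
Step 25: x=[7.0164] v=[-2.8317]
Step 26: x=[6.8779] v=[-2.7692]
Step 27: x=[6.7433] v=[-2.6918]
Step 28: x=[6.6133] v=[-2.6000]
Step 29: x=[6.4886] v=[-2.4943]
Step 30: x=[6.3698] v=[-2.3752]
Step 31: x=[6.2576] v=[-2.2434]
Step 32: x=[6.1526] v=[-2.0996]
Step 33: x=[6.0554] v=[-1.9445]
Step 34: x=[5.9665] v=[-1.7790]
Step 35: x=[5.8863] v=[-1.6040]
Step 36: x=[5.8153] v=[-1.4204]
Step 37: x=[5.7538] v=[-1.2292]
Step 38: x=[5.7022] v=[-1.0314]
Step 39: x=[5.6608] v=[-0.8281]
Step 40: x=[5.6298] v=[-0.6203]
Step 41: x=[5.6093] v=[-0.4092]
Step 42: x=[5.5995] v=[-0.1959]
Step 43: x=[5.6004] v=[0.0184]
First v>=0 after going negative at step 43, time=2.1500

Answer: 2.1500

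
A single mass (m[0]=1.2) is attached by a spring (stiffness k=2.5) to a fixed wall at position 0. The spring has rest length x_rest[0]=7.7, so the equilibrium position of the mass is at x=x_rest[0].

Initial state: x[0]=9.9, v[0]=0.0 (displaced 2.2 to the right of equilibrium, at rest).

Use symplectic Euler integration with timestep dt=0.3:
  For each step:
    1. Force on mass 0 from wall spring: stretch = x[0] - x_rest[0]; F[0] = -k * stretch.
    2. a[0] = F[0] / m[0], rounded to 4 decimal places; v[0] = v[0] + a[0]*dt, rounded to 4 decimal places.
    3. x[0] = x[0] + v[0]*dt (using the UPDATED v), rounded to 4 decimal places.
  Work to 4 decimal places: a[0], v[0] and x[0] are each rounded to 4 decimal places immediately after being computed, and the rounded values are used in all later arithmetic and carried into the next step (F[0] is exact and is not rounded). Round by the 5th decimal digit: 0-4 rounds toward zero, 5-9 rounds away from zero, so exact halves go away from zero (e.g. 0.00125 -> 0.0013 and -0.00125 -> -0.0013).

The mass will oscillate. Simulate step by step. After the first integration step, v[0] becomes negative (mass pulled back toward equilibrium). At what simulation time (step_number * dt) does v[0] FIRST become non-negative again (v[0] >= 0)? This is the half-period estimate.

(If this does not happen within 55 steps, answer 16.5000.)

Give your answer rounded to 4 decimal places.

Answer: 2.4000

Derivation:
Step 0: x=[9.9000] v=[0.0000]
Step 1: x=[9.4875] v=[-1.3750]
Step 2: x=[8.7398] v=[-2.4922]
Step 3: x=[7.7972] v=[-3.1421]
Step 4: x=[6.8363] v=[-3.2029]
Step 5: x=[6.0374] v=[-2.6631]
Step 6: x=[5.5502] v=[-1.6240]
Step 7: x=[5.4661] v=[-0.2804]
Step 8: x=[5.8008] v=[1.1158]
First v>=0 after going negative at step 8, time=2.4000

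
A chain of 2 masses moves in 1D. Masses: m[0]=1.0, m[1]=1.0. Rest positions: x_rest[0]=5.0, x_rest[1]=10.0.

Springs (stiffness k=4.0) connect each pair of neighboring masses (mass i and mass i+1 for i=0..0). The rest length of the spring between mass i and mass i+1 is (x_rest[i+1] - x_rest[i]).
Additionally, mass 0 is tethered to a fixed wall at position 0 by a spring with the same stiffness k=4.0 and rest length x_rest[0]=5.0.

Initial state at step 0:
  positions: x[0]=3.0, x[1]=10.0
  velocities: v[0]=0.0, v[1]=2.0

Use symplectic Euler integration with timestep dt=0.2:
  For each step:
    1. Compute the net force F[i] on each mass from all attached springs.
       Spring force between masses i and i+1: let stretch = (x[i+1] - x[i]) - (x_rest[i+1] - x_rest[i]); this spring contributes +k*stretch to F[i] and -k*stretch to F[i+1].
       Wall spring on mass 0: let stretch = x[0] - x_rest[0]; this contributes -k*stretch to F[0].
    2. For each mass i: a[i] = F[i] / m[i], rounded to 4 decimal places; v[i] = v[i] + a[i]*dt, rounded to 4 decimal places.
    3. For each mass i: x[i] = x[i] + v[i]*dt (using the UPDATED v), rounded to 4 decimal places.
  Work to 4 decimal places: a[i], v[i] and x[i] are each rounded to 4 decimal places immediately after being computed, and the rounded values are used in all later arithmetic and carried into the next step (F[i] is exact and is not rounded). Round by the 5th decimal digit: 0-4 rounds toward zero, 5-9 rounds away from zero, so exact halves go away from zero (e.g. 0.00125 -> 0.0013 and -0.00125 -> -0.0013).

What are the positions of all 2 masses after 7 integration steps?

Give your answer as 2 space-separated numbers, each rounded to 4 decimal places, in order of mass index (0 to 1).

Answer: 5.8186 11.4566

Derivation:
Step 0: x=[3.0000 10.0000] v=[0.0000 2.0000]
Step 1: x=[3.6400 10.0800] v=[3.2000 0.4000]
Step 2: x=[4.7280 9.9296] v=[5.4400 -0.7520]
Step 3: x=[5.8918 9.7469] v=[5.8189 -0.9133]
Step 4: x=[6.7297 9.7474] v=[4.1895 0.0026]
Step 5: x=[6.9737 10.0651] v=[1.2199 1.5884]
Step 6: x=[6.5965 10.6882] v=[-1.8859 3.1153]
Step 7: x=[5.8186 11.4566] v=[-3.8897 3.8419]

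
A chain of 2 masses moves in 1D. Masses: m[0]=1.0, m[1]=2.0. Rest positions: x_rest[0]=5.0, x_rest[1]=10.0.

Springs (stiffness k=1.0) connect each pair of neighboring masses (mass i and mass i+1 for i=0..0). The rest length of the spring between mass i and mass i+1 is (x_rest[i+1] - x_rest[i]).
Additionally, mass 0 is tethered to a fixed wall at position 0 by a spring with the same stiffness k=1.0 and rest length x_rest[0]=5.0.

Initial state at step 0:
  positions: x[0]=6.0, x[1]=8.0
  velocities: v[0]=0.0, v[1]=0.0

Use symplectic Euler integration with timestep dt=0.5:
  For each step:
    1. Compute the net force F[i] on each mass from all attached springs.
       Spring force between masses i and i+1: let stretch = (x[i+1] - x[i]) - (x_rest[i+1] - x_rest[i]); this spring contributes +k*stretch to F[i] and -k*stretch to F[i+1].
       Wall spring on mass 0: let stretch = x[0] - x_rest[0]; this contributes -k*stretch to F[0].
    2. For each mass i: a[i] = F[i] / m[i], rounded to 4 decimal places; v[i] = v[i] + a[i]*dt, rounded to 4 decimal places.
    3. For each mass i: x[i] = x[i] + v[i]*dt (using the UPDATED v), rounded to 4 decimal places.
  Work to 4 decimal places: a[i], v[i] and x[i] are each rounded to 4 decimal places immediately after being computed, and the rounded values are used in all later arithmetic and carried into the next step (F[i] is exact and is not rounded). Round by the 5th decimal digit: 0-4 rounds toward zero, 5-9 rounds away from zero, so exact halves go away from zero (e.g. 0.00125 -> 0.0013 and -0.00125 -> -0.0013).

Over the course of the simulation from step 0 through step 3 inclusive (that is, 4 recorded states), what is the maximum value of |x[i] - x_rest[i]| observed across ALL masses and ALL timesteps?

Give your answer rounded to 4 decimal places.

Answer: 2.3710

Derivation:
Step 0: x=[6.0000 8.0000] v=[0.0000 0.0000]
Step 1: x=[5.0000 8.3750] v=[-2.0000 0.7500]
Step 2: x=[3.5938 8.9532] v=[-2.8125 1.1563]
Step 3: x=[2.6290 9.4865] v=[-1.9297 1.0665]
Max displacement = 2.3710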